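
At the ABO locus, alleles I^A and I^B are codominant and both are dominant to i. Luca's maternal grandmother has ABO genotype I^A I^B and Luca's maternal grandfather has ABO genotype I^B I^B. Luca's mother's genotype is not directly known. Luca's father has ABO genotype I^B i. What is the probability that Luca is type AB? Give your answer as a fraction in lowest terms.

1/8

Luca's mother's ABO genotype from I^A I^B × I^B I^B: 1/2 I^A I^B, 1/2 I^B I^B.
Crossing each possibility with the father I^B i and summing P(type AB): 1/2·1/4 + 1/2·0 = 1/8.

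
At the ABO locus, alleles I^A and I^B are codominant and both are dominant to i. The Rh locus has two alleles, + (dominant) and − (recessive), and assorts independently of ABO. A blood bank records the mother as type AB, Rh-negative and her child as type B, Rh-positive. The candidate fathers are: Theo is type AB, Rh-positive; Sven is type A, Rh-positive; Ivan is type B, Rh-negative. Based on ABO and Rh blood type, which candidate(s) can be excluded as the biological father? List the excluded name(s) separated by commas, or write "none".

A candidate is excluded only if no genotype consistent with his phenotype could produce a type B, Rh-positive child with a type AB, Rh-negative mother.
Ivan (type B, Rh-): no genotype consistent with that phenotype can produce a type-B Rh+ child with a type-AB mother.

Ivan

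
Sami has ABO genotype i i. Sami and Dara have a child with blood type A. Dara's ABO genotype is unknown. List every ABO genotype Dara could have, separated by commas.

I^A I^A, I^A I^B, I^A i

For each candidate genotype of Dara, check whether crossing it with i i can produce every observed child phenotype.
  I^A I^A → possible child types {A} ✓
  I^A I^B → possible child types {A, B} ✓
  I^A i → possible child types {O, A} ✓
  I^B I^B → possible child types {B} ✗
  I^B i → possible child types {O, B} ✗
  i i → possible child types {O} ✗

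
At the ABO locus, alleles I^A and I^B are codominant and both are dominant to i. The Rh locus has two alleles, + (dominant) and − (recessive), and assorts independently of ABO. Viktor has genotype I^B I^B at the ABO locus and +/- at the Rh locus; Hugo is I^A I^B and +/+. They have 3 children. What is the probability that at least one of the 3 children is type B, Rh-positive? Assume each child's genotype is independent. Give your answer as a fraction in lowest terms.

ABO cross I^B I^B × I^A I^B → 1/2 B, 1/2 AB.
Rh cross +/- × +/+ → 1 Rh+; so P(type B, Rh-positive) = 1/2 × 1 = 1/2 per child.
P(none) = (1/2)^3 = 1/8; P(at least one) = 1 − 1/8 = 7/8.

7/8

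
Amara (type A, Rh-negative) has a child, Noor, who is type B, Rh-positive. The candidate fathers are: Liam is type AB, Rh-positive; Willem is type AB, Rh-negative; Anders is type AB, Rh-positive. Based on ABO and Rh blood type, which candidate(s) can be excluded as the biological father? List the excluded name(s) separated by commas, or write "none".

Willem

A candidate is excluded only if no genotype consistent with his phenotype could produce a type B, Rh-positive child with a type A, Rh-negative mother.
Willem (type AB, Rh-): no genotype consistent with that phenotype can produce a type-B Rh+ child with a type-A mother.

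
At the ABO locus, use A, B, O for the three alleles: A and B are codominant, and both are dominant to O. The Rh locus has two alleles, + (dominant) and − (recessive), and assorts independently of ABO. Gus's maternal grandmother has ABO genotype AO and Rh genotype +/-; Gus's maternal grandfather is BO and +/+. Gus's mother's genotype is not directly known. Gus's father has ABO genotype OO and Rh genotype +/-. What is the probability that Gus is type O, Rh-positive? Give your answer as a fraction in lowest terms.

Gus's mother's ABO genotype from AO × BO: 1/4 AB, 1/4 AO, 1/4 BO, 1/4 OO.
Crossing each possibility with the father OO and summing P(type O): 1/4·0 + 1/4·1/2 + 1/4·1/2 + 1/4·1 = 1/2.
Similarly for Rh via the mother's Rh distribution: P(Rh+) = 7/8.
Independent loci: 1/2 × 7/8 = 7/16.

7/16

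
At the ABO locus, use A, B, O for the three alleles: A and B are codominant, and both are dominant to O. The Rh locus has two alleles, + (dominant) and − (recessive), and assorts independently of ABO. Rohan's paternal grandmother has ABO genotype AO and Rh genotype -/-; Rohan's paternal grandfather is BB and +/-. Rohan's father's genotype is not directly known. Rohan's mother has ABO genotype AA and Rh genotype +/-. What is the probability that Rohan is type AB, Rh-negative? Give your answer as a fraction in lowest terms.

3/16

Rohan's father's ABO genotype from AO × BB: 1/2 AB, 1/2 BO.
Crossing each possibility with the mother AA and summing P(type AB): 1/2·1/2 + 1/2·1/2 = 1/2.
Similarly for Rh via the father's Rh distribution: P(Rh-) = 3/8.
Independent loci: 1/2 × 3/8 = 3/16.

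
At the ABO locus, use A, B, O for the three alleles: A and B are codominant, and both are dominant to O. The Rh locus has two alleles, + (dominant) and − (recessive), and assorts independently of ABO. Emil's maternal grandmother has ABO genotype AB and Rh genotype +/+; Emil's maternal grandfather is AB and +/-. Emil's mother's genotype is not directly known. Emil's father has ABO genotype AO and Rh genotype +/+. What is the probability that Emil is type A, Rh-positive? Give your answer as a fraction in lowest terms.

Emil's mother's ABO genotype from AB × AB: 1/4 AA, 1/2 AB, 1/4 BB.
Crossing each possibility with the father AO and summing P(type A): 1/4·1 + 1/2·1/2 + 1/4·0 = 1/2.
Similarly for Rh via the mother's Rh distribution: P(Rh+) = 1.
Independent loci: 1/2 × 1 = 1/2.

1/2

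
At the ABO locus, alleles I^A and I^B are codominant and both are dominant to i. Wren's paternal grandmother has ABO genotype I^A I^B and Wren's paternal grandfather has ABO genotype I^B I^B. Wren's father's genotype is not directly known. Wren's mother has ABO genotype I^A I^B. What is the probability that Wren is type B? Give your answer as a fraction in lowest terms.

Wren's father's ABO genotype from I^A I^B × I^B I^B: 1/2 I^A I^B, 1/2 I^B I^B.
Crossing each possibility with the mother I^A I^B and summing P(type B): 1/2·1/4 + 1/2·1/2 = 3/8.

3/8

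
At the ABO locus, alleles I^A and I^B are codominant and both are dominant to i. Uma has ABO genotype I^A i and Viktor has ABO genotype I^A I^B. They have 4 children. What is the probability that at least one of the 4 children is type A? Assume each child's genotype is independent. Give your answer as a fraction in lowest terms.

15/16

ABO cross I^A i × I^A I^B → 1/2 A, 1/4 B, 1/4 AB.
So P(type A) = 1/2 per child.
P(none) = (1/2)^4 = 1/16; P(at least one) = 1 − 1/16 = 15/16.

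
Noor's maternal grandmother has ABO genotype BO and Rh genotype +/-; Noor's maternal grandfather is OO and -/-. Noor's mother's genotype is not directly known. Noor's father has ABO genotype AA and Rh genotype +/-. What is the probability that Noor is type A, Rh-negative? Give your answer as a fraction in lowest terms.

Noor's mother's ABO genotype from BO × OO: 1/2 BO, 1/2 OO.
Crossing each possibility with the father AA and summing P(type A): 1/2·1/2 + 1/2·1 = 3/4.
Similarly for Rh via the mother's Rh distribution: P(Rh-) = 3/8.
Independent loci: 3/4 × 3/8 = 9/32.

9/32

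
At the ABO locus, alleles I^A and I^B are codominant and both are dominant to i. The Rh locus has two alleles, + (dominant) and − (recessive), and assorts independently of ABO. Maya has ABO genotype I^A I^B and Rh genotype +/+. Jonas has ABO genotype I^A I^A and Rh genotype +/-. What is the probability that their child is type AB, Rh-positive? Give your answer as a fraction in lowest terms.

1/2

ABO cross I^A I^B × I^A I^A → offspring phenotypes: 1/2 A, 1/2 AB.
Rh cross +/+ × +/- → 1 Rh+.
Independent loci: P(type AB, Rh-positive) = 1/2 × 1 = 1/2.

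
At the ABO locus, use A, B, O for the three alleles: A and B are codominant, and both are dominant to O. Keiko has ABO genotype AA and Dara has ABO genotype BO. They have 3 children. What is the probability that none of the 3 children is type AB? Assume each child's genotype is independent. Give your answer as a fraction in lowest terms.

1/8

ABO cross AA × BO → 1/2 A, 1/2 AB.
So P(type AB) = 1/2 per child.
P(not type AB) = 1/2 for one child; (1/2)^3 = 1/8.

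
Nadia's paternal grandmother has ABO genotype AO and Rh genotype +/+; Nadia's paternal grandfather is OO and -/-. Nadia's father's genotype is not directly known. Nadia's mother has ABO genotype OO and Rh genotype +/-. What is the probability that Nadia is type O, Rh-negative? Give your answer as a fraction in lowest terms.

3/16

Nadia's father's ABO genotype from AO × OO: 1/2 AO, 1/2 OO.
Crossing each possibility with the mother OO and summing P(type O): 1/2·1/2 + 1/2·1 = 3/4.
Similarly for Rh via the father's Rh distribution: P(Rh-) = 1/4.
Independent loci: 3/4 × 1/4 = 3/16.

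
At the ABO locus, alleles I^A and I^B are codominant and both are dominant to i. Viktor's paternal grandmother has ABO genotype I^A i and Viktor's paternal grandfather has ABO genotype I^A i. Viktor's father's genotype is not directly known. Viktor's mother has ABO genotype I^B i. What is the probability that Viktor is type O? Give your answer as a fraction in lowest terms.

Viktor's father's ABO genotype from I^A i × I^A i: 1/4 I^A I^A, 1/2 I^A i, 1/4 i i.
Crossing each possibility with the mother I^B i and summing P(type O): 1/4·0 + 1/2·1/4 + 1/4·1/2 = 1/4.

1/4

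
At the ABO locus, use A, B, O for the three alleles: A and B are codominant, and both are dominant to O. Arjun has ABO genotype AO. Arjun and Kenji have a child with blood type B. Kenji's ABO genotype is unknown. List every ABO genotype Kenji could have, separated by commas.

For each candidate genotype of Kenji, check whether crossing it with AO can produce every observed child phenotype.
  AA → possible child types {A} ✗
  AB → possible child types {A, B, AB} ✓
  AO → possible child types {O, A} ✗
  BB → possible child types {B, AB} ✓
  BO → possible child types {O, A, B, AB} ✓
  OO → possible child types {O, A} ✗

AB, BB, BO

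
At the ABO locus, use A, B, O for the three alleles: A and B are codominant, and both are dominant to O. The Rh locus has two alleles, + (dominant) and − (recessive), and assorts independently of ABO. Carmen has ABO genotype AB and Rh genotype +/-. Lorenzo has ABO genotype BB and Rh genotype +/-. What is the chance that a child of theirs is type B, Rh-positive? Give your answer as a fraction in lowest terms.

ABO cross AB × BB → offspring phenotypes: 1/2 B, 1/2 AB.
Rh cross +/- × +/- → 3/4 Rh+, 1/4 Rh-.
Independent loci: P(type B, Rh-positive) = 1/2 × 3/4 = 3/8.

3/8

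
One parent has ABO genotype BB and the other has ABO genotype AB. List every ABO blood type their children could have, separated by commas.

Gametes from BB × AB give offspring ABO genotypes AB, BB, i.e. phenotypes B, AB.

B, AB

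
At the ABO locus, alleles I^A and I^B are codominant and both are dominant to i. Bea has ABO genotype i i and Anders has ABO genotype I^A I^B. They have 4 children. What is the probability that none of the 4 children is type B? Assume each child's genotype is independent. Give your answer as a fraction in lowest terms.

ABO cross i i × I^A I^B → 1/2 A, 1/2 B.
So P(type B) = 1/2 per child.
P(not type B) = 1/2 for one child; (1/2)^4 = 1/16.

1/16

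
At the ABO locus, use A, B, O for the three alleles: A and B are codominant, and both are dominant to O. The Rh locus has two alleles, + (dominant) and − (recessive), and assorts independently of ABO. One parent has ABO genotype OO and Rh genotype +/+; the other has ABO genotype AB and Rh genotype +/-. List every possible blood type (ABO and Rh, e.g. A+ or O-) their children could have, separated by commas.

Gametes from OO × AB give offspring ABO genotypes AO, BO, i.e. phenotypes A, B.
Rh cross +/+ × +/- → phenotypes Rh+.
Combining independently: A+, B+.

A+, B+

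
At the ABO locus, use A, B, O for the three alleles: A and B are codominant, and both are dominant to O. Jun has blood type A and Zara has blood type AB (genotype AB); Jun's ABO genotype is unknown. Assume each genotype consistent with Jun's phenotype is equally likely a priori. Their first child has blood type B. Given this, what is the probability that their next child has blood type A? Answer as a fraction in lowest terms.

Possible genotypes: Jun ∈ {AA, AO}; Zara ∈ {AB}.
Weight each parental genotype pair by prior × P(type-B child):
  AO × AB: posterior weight 1; P(next child type A) = 1/2.
Weighted sum = 1/2.

1/2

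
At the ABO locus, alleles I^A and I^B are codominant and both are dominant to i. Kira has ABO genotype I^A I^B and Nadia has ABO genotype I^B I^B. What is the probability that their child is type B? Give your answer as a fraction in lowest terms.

1/2

ABO cross I^A I^B × I^B I^B → offspring phenotypes: 1/2 B, 1/2 AB.
So P(type B) = 1/2.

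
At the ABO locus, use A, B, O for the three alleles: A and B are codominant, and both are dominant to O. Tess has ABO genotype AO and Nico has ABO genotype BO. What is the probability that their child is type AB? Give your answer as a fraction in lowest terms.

1/4

ABO cross AO × BO → offspring phenotypes: 1/4 O, 1/4 A, 1/4 B, 1/4 AB.
So P(type AB) = 1/4.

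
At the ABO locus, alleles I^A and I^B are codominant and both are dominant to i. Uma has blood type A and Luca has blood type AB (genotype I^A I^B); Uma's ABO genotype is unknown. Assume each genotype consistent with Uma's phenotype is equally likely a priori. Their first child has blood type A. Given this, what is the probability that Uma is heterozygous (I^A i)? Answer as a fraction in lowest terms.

Possible genotypes: Uma ∈ {I^A I^A, I^A i}; Luca ∈ {I^A I^B}.
Weight each parental genotype pair by prior × P(type-A child):
  I^A I^A × I^A I^B: posterior weight 1/2.
  I^A i × I^A I^B: posterior weight 1/2.
Sum the posterior weight over pairs where Uma is I^A i: 1/2.

1/2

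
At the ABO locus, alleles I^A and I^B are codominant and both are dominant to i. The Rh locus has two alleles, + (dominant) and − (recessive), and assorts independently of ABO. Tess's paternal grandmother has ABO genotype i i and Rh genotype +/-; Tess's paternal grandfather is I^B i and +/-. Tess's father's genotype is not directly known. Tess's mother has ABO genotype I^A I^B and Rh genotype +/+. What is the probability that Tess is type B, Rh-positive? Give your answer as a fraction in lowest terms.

1/2

Tess's father's ABO genotype from i i × I^B i: 1/2 I^B i, 1/2 i i.
Crossing each possibility with the mother I^A I^B and summing P(type B): 1/2·1/2 + 1/2·1/2 = 1/2.
Similarly for Rh via the father's Rh distribution: P(Rh+) = 1.
Independent loci: 1/2 × 1 = 1/2.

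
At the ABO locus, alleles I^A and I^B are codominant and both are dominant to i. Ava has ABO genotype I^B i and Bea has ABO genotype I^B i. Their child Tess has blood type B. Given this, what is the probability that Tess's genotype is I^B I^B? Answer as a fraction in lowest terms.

Cross I^B i × I^B i → 1/4 I^B I^B, 1/2 I^B i, 1/4 i i.
Type-B genotypes among offspring: I^B I^B (1/4), I^B i (1/2); total 3/4.
P(I^B I^B | type B) = (1/4) / (3/4) = 1/3.

1/3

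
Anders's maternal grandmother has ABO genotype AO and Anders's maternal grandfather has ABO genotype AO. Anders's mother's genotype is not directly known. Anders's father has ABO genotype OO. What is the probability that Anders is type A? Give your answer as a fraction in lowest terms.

Anders's mother's ABO genotype from AO × AO: 1/4 AA, 1/2 AO, 1/4 OO.
Crossing each possibility with the father OO and summing P(type A): 1/4·1 + 1/2·1/2 + 1/4·0 = 1/2.

1/2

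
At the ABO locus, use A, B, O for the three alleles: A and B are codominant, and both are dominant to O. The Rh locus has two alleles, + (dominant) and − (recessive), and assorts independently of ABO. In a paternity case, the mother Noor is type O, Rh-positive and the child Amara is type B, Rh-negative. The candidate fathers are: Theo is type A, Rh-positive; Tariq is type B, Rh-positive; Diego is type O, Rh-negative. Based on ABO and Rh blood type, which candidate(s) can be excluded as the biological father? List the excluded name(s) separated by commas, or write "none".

Theo, Diego

A candidate is excluded only if no genotype consistent with his phenotype could produce a type B, Rh-negative child with a type O, Rh-positive mother.
Theo (type A, Rh+): no genotype consistent with that phenotype can produce a type-B Rh- child with a type-O mother.
Diego (type O, Rh-): no genotype consistent with that phenotype can produce a type-B Rh- child with a type-O mother.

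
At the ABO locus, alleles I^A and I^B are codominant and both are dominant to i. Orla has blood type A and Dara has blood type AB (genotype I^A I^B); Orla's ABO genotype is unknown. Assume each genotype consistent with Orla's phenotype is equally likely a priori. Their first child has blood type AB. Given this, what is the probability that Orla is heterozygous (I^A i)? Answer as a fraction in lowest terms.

Possible genotypes: Orla ∈ {I^A I^A, I^A i}; Dara ∈ {I^A I^B}.
Weight each parental genotype pair by prior × P(type-AB child):
  I^A I^A × I^A I^B: posterior weight 2/3.
  I^A i × I^A I^B: posterior weight 1/3.
Sum the posterior weight over pairs where Orla is I^A i: 1/3.

1/3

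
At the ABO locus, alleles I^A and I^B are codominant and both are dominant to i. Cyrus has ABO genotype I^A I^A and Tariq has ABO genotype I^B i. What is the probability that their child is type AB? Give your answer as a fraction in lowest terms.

ABO cross I^A I^A × I^B i → offspring phenotypes: 1/2 A, 1/2 AB.
So P(type AB) = 1/2.

1/2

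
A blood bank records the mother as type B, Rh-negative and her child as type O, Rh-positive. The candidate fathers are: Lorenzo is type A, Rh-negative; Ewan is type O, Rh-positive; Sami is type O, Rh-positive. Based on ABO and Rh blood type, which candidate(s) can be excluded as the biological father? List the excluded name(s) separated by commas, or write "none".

Lorenzo

A candidate is excluded only if no genotype consistent with his phenotype could produce a type O, Rh-positive child with a type B, Rh-negative mother.
Lorenzo (type A, Rh-): no genotype consistent with that phenotype can produce a type-O Rh+ child with a type-B mother.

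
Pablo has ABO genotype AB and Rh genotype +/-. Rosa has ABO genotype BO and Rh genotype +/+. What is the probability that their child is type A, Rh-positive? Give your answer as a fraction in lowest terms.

ABO cross AB × BO → offspring phenotypes: 1/4 A, 1/2 B, 1/4 AB.
Rh cross +/- × +/+ → 1 Rh+.
Independent loci: P(type A, Rh-positive) = 1/4 × 1 = 1/4.

1/4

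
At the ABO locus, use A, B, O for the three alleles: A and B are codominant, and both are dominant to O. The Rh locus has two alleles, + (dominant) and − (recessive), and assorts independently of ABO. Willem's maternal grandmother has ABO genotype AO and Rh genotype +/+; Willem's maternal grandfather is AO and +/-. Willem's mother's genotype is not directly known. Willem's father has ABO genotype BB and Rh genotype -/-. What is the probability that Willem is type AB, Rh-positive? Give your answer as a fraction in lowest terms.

Willem's mother's ABO genotype from AO × AO: 1/4 AA, 1/2 AO, 1/4 OO.
Crossing each possibility with the father BB and summing P(type AB): 1/4·1 + 1/2·1/2 + 1/4·0 = 1/2.
Similarly for Rh via the mother's Rh distribution: P(Rh+) = 3/4.
Independent loci: 1/2 × 3/4 = 3/8.

3/8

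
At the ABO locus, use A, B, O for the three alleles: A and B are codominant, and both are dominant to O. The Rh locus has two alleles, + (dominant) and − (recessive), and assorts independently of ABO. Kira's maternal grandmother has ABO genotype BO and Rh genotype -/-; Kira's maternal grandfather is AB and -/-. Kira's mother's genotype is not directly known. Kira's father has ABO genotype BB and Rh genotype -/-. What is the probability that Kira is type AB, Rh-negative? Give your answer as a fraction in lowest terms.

1/4

Kira's mother's ABO genotype from BO × AB: 1/4 AB, 1/4 AO, 1/4 BB, 1/4 BO.
Crossing each possibility with the father BB and summing P(type AB): 1/4·1/2 + 1/4·1/2 + 1/4·0 + 1/4·0 = 1/4.
Similarly for Rh via the mother's Rh distribution: P(Rh-) = 1.
Independent loci: 1/4 × 1 = 1/4.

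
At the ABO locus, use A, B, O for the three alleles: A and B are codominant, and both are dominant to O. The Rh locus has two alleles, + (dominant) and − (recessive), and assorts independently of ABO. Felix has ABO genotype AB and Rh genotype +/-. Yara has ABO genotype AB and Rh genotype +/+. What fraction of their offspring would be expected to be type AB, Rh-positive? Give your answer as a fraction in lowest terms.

ABO cross AB × AB → offspring phenotypes: 1/4 A, 1/4 B, 1/2 AB.
Rh cross +/- × +/+ → 1 Rh+.
Independent loci: P(type AB, Rh-positive) = 1/2 × 1 = 1/2.

1/2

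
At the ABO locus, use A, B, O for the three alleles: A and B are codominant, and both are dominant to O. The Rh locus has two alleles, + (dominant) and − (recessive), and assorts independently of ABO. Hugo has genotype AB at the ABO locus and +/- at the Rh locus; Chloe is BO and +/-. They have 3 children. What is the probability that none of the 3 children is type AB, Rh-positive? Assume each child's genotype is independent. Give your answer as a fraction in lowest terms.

2197/4096

ABO cross AB × BO → 1/4 A, 1/2 B, 1/4 AB.
Rh cross +/- × +/- → 3/4 Rh+, 1/4 Rh-; so P(type AB, Rh-positive) = 1/4 × 3/4 = 3/16 per child.
P(not type AB, Rh-positive) = 13/16 for one child; (13/16)^3 = 2197/4096.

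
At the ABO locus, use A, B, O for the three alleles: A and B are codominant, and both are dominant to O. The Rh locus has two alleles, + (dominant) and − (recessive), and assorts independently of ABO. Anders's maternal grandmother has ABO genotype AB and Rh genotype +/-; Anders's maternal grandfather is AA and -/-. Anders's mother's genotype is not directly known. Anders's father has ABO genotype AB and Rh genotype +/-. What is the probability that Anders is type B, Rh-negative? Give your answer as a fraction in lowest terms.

3/64

Anders's mother's ABO genotype from AB × AA: 1/2 AA, 1/2 AB.
Crossing each possibility with the father AB and summing P(type B): 1/2·0 + 1/2·1/4 = 1/8.
Similarly for Rh via the mother's Rh distribution: P(Rh-) = 3/8.
Independent loci: 1/8 × 3/8 = 3/64.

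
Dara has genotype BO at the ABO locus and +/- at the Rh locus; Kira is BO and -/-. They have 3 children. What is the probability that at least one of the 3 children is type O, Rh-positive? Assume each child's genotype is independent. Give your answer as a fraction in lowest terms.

ABO cross BO × BO → 1/4 O, 3/4 B.
Rh cross +/- × -/- → 1/2 Rh+, 1/2 Rh-; so P(type O, Rh-positive) = 1/4 × 1/2 = 1/8 per child.
P(none) = (7/8)^3 = 343/512; P(at least one) = 1 − 343/512 = 169/512.

169/512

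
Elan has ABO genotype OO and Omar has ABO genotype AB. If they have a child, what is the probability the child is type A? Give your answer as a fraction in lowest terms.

ABO cross OO × AB → offspring phenotypes: 1/2 A, 1/2 B.
So P(type A) = 1/2.

1/2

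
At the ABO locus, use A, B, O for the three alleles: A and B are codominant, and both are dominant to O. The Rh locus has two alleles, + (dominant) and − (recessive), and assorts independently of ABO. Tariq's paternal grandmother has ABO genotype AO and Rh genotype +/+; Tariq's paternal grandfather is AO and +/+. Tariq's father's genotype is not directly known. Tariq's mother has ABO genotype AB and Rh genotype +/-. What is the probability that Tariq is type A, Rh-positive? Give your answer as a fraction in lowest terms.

Tariq's father's ABO genotype from AO × AO: 1/4 AA, 1/2 AO, 1/4 OO.
Crossing each possibility with the mother AB and summing P(type A): 1/4·1/2 + 1/2·1/2 + 1/4·1/2 = 1/2.
Similarly for Rh via the father's Rh distribution: P(Rh+) = 1.
Independent loci: 1/2 × 1 = 1/2.

1/2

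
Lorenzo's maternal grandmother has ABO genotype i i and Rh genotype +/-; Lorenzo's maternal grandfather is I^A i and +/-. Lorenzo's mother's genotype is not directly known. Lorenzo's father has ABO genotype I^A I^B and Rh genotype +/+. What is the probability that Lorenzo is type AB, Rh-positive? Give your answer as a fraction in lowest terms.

1/8

Lorenzo's mother's ABO genotype from i i × I^A i: 1/2 I^A i, 1/2 i i.
Crossing each possibility with the father I^A I^B and summing P(type AB): 1/2·1/4 + 1/2·0 = 1/8.
Similarly for Rh via the mother's Rh distribution: P(Rh+) = 1.
Independent loci: 1/8 × 1 = 1/8.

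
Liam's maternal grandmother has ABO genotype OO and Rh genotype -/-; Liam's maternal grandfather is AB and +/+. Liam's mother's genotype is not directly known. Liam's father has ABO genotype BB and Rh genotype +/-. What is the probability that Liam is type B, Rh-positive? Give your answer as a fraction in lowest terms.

Liam's mother's ABO genotype from OO × AB: 1/2 AO, 1/2 BO.
Crossing each possibility with the father BB and summing P(type B): 1/2·1/2 + 1/2·1 = 3/4.
Similarly for Rh via the mother's Rh distribution: P(Rh+) = 3/4.
Independent loci: 3/4 × 3/4 = 9/16.

9/16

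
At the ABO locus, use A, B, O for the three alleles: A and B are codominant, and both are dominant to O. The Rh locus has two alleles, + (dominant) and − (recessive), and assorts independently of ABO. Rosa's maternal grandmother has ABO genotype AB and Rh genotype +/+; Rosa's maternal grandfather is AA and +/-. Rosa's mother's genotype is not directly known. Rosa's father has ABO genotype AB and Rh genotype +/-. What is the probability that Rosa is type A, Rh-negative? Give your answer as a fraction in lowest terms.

3/64

Rosa's mother's ABO genotype from AB × AA: 1/2 AA, 1/2 AB.
Crossing each possibility with the father AB and summing P(type A): 1/2·1/2 + 1/2·1/4 = 3/8.
Similarly for Rh via the mother's Rh distribution: P(Rh-) = 1/8.
Independent loci: 3/8 × 1/8 = 3/64.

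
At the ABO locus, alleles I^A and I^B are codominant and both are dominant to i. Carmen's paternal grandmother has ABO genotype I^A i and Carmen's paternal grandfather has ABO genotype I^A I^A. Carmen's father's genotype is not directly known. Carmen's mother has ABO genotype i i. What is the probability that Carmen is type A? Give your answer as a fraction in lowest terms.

Carmen's father's ABO genotype from I^A i × I^A I^A: 1/2 I^A I^A, 1/2 I^A i.
Crossing each possibility with the mother i i and summing P(type A): 1/2·1 + 1/2·1/2 = 3/4.

3/4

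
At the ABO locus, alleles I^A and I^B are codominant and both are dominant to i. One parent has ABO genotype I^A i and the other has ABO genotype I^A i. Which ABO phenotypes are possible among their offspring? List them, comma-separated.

O, A

Gametes from I^A i × I^A i give offspring ABO genotypes I^A I^A, I^A i, i i, i.e. phenotypes O, A.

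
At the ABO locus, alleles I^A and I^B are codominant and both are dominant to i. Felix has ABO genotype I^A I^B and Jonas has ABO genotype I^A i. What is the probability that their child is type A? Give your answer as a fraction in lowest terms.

1/2

ABO cross I^A I^B × I^A i → offspring phenotypes: 1/2 A, 1/4 B, 1/4 AB.
So P(type A) = 1/2.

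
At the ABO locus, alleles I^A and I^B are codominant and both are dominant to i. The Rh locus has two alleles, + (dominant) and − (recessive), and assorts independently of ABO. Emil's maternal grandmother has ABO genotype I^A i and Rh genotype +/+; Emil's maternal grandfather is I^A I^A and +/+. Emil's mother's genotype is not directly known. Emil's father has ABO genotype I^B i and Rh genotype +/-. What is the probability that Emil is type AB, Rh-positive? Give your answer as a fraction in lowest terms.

Emil's mother's ABO genotype from I^A i × I^A I^A: 1/2 I^A I^A, 1/2 I^A i.
Crossing each possibility with the father I^B i and summing P(type AB): 1/2·1/2 + 1/2·1/4 = 3/8.
Similarly for Rh via the mother's Rh distribution: P(Rh+) = 1.
Independent loci: 3/8 × 1 = 3/8.

3/8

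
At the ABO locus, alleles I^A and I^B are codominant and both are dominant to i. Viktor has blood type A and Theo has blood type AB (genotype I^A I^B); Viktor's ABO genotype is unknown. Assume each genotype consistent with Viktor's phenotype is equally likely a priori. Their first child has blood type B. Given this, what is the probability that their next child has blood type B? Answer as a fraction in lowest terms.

1/4

Possible genotypes: Viktor ∈ {I^A I^A, I^A i}; Theo ∈ {I^A I^B}.
Weight each parental genotype pair by prior × P(type-B child):
  I^A i × I^A I^B: posterior weight 1; P(next child type B) = 1/4.
Weighted sum = 1/4.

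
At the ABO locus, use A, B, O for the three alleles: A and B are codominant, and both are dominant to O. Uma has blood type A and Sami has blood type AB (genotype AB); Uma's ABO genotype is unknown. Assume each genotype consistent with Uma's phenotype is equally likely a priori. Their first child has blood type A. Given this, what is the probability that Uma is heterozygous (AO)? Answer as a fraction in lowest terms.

1/2

Possible genotypes: Uma ∈ {AA, AO}; Sami ∈ {AB}.
Weight each parental genotype pair by prior × P(type-A child):
  AA × AB: posterior weight 1/2.
  AO × AB: posterior weight 1/2.
Sum the posterior weight over pairs where Uma is AO: 1/2.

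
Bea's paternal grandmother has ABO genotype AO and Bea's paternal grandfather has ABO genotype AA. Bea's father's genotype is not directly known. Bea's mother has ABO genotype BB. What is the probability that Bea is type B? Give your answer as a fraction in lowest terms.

Bea's father's ABO genotype from AO × AA: 1/2 AA, 1/2 AO.
Crossing each possibility with the mother BB and summing P(type B): 1/2·0 + 1/2·1/2 = 1/4.

1/4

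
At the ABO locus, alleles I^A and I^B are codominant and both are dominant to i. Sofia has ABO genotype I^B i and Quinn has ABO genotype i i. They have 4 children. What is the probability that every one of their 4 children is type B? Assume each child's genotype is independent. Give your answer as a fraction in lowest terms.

1/16

ABO cross I^B i × i i → 1/2 O, 1/2 B.
So P(type B) = 1/2 per child.
All 4 independent: (1/2)^4 = 1/16.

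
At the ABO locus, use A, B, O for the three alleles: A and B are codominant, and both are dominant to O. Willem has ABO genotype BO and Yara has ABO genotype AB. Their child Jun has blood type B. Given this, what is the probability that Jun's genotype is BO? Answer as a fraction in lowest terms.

Cross BO × AB → 1/4 AB, 1/4 AO, 1/4 BB, 1/4 BO.
Type-B genotypes among offspring: BB (1/4), BO (1/4); total 1/2.
P(BO | type B) = (1/4) / (1/2) = 1/2.

1/2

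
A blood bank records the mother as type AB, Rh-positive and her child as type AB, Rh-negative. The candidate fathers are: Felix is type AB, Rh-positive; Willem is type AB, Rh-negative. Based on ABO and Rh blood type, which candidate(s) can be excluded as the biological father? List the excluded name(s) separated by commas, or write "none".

A candidate is excluded only if no genotype consistent with his phenotype could produce a type AB, Rh-negative child with a type AB, Rh-positive mother.
Every candidate has at least one consistent genotype combination, so none can be excluded.

none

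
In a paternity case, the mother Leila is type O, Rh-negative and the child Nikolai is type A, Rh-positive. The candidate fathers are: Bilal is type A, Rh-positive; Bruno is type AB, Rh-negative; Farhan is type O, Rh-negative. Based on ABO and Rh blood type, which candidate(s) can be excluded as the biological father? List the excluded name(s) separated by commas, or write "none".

Bruno, Farhan

A candidate is excluded only if no genotype consistent with his phenotype could produce a type A, Rh-positive child with a type O, Rh-negative mother.
Bruno (type AB, Rh-): no genotype consistent with that phenotype can produce a type-A Rh+ child with a type-O mother.
Farhan (type O, Rh-): no genotype consistent with that phenotype can produce a type-A Rh+ child with a type-O mother.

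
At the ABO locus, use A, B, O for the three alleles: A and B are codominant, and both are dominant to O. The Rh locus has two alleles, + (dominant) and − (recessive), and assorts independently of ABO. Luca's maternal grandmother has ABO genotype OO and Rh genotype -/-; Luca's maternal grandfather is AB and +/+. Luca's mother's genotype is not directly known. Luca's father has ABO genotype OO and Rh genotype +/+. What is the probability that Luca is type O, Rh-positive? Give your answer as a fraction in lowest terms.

Luca's mother's ABO genotype from OO × AB: 1/2 AO, 1/2 BO.
Crossing each possibility with the father OO and summing P(type O): 1/2·1/2 + 1/2·1/2 = 1/2.
Similarly for Rh via the mother's Rh distribution: P(Rh+) = 1.
Independent loci: 1/2 × 1 = 1/2.

1/2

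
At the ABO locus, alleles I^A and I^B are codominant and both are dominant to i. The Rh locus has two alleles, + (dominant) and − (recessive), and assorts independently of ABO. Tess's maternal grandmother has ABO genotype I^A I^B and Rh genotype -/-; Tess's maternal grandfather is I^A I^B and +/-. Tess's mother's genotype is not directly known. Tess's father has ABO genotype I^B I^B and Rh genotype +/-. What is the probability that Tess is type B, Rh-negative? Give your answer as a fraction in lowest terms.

Tess's mother's ABO genotype from I^A I^B × I^A I^B: 1/4 I^A I^A, 1/2 I^A I^B, 1/4 I^B I^B.
Crossing each possibility with the father I^B I^B and summing P(type B): 1/4·0 + 1/2·1/2 + 1/4·1 = 1/2.
Similarly for Rh via the mother's Rh distribution: P(Rh-) = 3/8.
Independent loci: 1/2 × 3/8 = 3/16.

3/16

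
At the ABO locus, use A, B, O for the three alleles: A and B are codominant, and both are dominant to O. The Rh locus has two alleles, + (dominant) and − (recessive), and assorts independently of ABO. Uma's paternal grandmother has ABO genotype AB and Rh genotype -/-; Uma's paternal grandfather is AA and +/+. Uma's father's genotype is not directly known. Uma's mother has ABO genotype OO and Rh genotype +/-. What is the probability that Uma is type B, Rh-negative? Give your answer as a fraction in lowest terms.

Uma's father's ABO genotype from AB × AA: 1/2 AA, 1/2 AB.
Crossing each possibility with the mother OO and summing P(type B): 1/2·0 + 1/2·1/2 = 1/4.
Similarly for Rh via the father's Rh distribution: P(Rh-) = 1/4.
Independent loci: 1/4 × 1/4 = 1/16.

1/16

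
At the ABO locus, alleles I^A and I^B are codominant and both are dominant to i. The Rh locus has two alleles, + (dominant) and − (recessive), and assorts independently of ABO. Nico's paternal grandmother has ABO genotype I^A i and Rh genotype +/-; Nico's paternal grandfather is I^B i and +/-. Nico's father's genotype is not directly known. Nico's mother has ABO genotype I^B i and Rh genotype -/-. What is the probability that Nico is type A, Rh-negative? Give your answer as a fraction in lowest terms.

Nico's father's ABO genotype from I^A i × I^B i: 1/4 I^A I^B, 1/4 I^A i, 1/4 I^B i, 1/4 i i.
Crossing each possibility with the mother I^B i and summing P(type A): 1/4·1/4 + 1/4·1/4 + 1/4·0 + 1/4·0 = 1/8.
Similarly for Rh via the father's Rh distribution: P(Rh-) = 1/2.
Independent loci: 1/8 × 1/2 = 1/16.

1/16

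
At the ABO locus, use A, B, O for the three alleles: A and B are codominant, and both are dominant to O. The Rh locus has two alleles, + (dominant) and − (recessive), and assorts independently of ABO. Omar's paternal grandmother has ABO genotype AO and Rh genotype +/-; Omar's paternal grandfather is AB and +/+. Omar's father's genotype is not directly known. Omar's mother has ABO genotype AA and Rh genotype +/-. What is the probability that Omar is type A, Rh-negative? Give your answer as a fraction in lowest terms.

Omar's father's ABO genotype from AO × AB: 1/4 AA, 1/4 AB, 1/4 AO, 1/4 BO.
Crossing each possibility with the mother AA and summing P(type A): 1/4·1 + 1/4·1/2 + 1/4·1 + 1/4·1/2 = 3/4.
Similarly for Rh via the father's Rh distribution: P(Rh-) = 1/8.
Independent loci: 3/4 × 1/8 = 3/32.

3/32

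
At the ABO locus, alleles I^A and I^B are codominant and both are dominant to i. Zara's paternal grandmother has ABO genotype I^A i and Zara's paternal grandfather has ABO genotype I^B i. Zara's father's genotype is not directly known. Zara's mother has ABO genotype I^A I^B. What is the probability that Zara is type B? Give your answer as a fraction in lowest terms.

Zara's father's ABO genotype from I^A i × I^B i: 1/4 I^A I^B, 1/4 I^A i, 1/4 I^B i, 1/4 i i.
Crossing each possibility with the mother I^A I^B and summing P(type B): 1/4·1/4 + 1/4·1/4 + 1/4·1/2 + 1/4·1/2 = 3/8.

3/8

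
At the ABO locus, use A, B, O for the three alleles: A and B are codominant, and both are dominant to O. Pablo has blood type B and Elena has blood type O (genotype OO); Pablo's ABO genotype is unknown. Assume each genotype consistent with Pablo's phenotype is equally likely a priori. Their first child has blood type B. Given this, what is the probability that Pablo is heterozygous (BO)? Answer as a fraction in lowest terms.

Possible genotypes: Pablo ∈ {BB, BO}; Elena ∈ {OO}.
Weight each parental genotype pair by prior × P(type-B child):
  BB × OO: posterior weight 2/3.
  BO × OO: posterior weight 1/3.
Sum the posterior weight over pairs where Pablo is BO: 1/3.

1/3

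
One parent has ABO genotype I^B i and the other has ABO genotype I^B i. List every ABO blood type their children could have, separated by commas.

O, B

Gametes from I^B i × I^B i give offspring ABO genotypes I^B I^B, I^B i, i i, i.e. phenotypes O, B.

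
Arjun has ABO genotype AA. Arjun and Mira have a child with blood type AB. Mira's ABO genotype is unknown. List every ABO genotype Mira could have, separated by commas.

For each candidate genotype of Mira, check whether crossing it with AA can produce every observed child phenotype.
  AA → possible child types {A} ✗
  AB → possible child types {A, AB} ✓
  AO → possible child types {A} ✗
  BB → possible child types {AB} ✓
  BO → possible child types {A, AB} ✓
  OO → possible child types {A} ✗

AB, BB, BO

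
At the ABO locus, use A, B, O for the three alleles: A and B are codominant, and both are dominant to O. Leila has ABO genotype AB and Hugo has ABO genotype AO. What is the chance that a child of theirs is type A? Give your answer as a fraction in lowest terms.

ABO cross AB × AO → offspring phenotypes: 1/2 A, 1/4 B, 1/4 AB.
So P(type A) = 1/2.

1/2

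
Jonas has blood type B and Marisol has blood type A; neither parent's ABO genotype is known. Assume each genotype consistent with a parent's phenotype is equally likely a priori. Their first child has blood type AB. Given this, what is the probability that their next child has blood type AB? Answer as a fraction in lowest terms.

25/36

Possible genotypes: Jonas ∈ {I^B I^B, I^B i}; Marisol ∈ {I^A I^A, I^A i}.
Weight each parental genotype pair by prior × P(type-AB child):
  I^B I^B × I^A I^A: posterior weight 4/9; P(next child type AB) = 1.
  I^B I^B × I^A i: posterior weight 2/9; P(next child type AB) = 1/2.
  I^B i × I^A I^A: posterior weight 2/9; P(next child type AB) = 1/2.
  I^B i × I^A i: posterior weight 1/9; P(next child type AB) = 1/4.
Weighted sum = 25/36.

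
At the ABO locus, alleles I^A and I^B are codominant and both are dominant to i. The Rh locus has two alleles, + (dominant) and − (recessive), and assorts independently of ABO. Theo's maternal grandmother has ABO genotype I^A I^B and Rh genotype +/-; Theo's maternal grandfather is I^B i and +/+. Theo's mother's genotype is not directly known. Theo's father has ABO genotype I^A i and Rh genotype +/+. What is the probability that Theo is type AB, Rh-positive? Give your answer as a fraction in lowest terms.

1/4

Theo's mother's ABO genotype from I^A I^B × I^B i: 1/4 I^A I^B, 1/4 I^A i, 1/4 I^B I^B, 1/4 I^B i.
Crossing each possibility with the father I^A i and summing P(type AB): 1/4·1/4 + 1/4·0 + 1/4·1/2 + 1/4·1/4 = 1/4.
Similarly for Rh via the mother's Rh distribution: P(Rh+) = 1.
Independent loci: 1/4 × 1 = 1/4.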